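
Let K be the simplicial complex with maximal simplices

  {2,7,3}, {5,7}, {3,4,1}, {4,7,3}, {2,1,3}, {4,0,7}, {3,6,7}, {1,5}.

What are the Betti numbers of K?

K has 8 vertices, 14 edges, 6 triangles.
rank ∂_0 = 0, rank ∂_1 = 7 ⇒ b_0 = 8 − 0 − 7 = 1; all invariant factors of ∂_1 are 1 so no torsion. So H_0 ≅ Z.
rank ∂_1 = 7, rank ∂_2 = 6 ⇒ b_1 = 14 − 7 − 6 = 1; all invariant factors of ∂_2 are 1 so no torsion. So H_1 ≅ Z.
rank ∂_2 = 6, rank ∂_3 = 0 ⇒ b_2 = 6 − 6 − 0 = 0. So H_2 ≅ 0.

b_0 = 1, b_1 = 1, b_2 = 0.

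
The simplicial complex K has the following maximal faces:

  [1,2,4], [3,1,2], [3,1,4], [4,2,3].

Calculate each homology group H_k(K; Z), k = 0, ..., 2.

Order the vertices as 1 < 2 < 3 < 4. Listing each simplex with vertices in this order, K has dimension 2 with simplices:

  0-simplices (4): [1], [2], [3], [4]
  1-simplices (6): [1,2], [1,3], [1,4], [2,3], [2,4], [3,4]
  2-simplices (4): [1,2,3], [1,2,4], [1,3,4], [2,3,4]

giving chain groups C_0 ≅ Z^4, C_1 ≅ Z^6, C_2 ≅ Z^4.

The boundary map ∂_1: C_1 → C_0 is given by ∂[p,q] = [q] − [p]. For instance
  ∂[2,3] = [3] − [2].
As a 4×6 matrix over Z this has rank 3, with invariant factors (1,1,1).

Boundary ∂_2: C_2 → C_1 acts by ∂[p,q,r] = [q,r] − [p,r] + [p,q]. For instance
  ∂[2,3,4] = [3,4] − [2,4] + [2,3],
  ∂[1,3,4] = [3,4] − [1,4] + [1,3].
This gives a 6×4 integer matrix of rank 3; reducing to Smith normal form yields diagonal entries (1,1,1).

Computing H_k = (kernel of ∂_k) / (image of ∂_{k+1}):

  H_0: rank C_0 − rank ∂_1 = 4 − 3 = 1, and the invariant factors of ∂_1 are all 1, so H_0 = Z.
  H_1: rank ker ∂_1 − rank ∂_2 = (6 − 3) − 3 = 0, and the invariant factors of ∂_2 are all 1, so H_1 = 0.
  H_2: rank ker ∂_2 − rank ∂_3 = (4 − 3) − 0 = 1, and there is no ∂_3, so H_2 = Z.

H_0 = Z,  H_1 = 0,  H_2 = Z.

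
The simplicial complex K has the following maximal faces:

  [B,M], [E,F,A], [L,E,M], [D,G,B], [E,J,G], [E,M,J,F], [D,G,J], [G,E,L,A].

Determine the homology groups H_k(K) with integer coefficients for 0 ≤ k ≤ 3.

K has 9 vertices, 20 edges, 13 triangles, 2 3-simplices.
rank ∂_0 = 0, rank ∂_1 = 8 ⇒ b_0 = 9 − 0 − 8 = 1; all invariant factors of ∂_1 are 1 so no torsion. So H_0 ≅ Z.
rank ∂_1 = 8, rank ∂_2 = 11 ⇒ b_1 = 20 − 8 − 11 = 1; all invariant factors of ∂_2 are 1 so no torsion. So H_1 ≅ Z.
rank ∂_2 = 11, rank ∂_3 = 2 ⇒ b_2 = 13 − 11 − 2 = 0; all invariant factors of ∂_3 are 1 so no torsion. So H_2 ≅ 0.
rank ∂_3 = 2, rank ∂_4 = 0 ⇒ b_3 = 2 − 2 − 0 = 0. So H_3 ≅ 0.

H_0 ≅ Z,  H_1 ≅ Z,  H_2 = 0,  H_3 = 0.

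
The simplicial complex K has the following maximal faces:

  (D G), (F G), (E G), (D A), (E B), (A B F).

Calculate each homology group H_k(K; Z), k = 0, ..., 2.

H_0 ≅ Z,  H_1 ≅ Z^2,  H_2 = 0.

K has 6 vertices, 8 edges, 1 triangle.
rank ∂_0 = 0, rank ∂_1 = 5 ⇒ b_0 = 6 − 0 − 5 = 1; all invariant factors of ∂_1 are 1 so no torsion. So H_0 = Z.
rank ∂_1 = 5, rank ∂_2 = 1 ⇒ b_1 = 8 − 5 − 1 = 2; all invariant factors of ∂_2 are 1 so no torsion. So H_1 = Z^2.
rank ∂_2 = 1, rank ∂_3 = 0 ⇒ b_2 = 1 − 1 − 0 = 0. So H_2 = 0.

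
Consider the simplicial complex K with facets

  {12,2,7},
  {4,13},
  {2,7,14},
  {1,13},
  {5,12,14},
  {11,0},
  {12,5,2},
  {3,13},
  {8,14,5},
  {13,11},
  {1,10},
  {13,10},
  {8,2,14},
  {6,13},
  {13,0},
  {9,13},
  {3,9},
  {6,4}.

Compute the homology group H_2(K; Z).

Order the vertices as 0 < 1 < 2 < 3 < 4 < 5 < 6 < 7 < 8 < 9 < 10 < 11 < 12 < 13 < 14. Listing each simplex with vertices in this order, K has dimension 2 with simplices:

  0-simplices (15): [0], [1], [2], [3], [4], [5], [6], [7], [8], [9], [10], [11], [12], [13], [14]
  1-simplices (24): (24 of them)
  2-simplices (6): [2,5,12], [2,7,12], [2,7,14], [2,8,14], [5,8,14], [5,12,14]

so the chain groups are C_0 ≅ Z^15, C_1 ≅ Z^24, C_2 ≅ Z^6.

The boundary map ∂_1: C_1 → C_0 sends each edge [p,q] (with p < q) to q − p.
The resulting 15×24 matrix has rank 13, and its Smith normal form has invariant factors (1,1,1,1,1,1,1,1,1,1,1,1,1).

∂_2: C_2 → C_1 sends each 2-simplex [p,q,r] to [q,r] − [p,r] + [p,q]. For instance
  ∂[5,12,14] = [12,14] − [5,14] + [5,12],
  ∂[2,8,14] = [8,14] − [2,14] + [2,8].
As a 24×6 matrix over Z this has rank 6, with invariant factors (1,1,1,1,1,1).

Reading off H_k = ker ∂_k / im ∂_{k+1}:

  H_2: rank ker ∂_2 − rank ∂_3 = (6 − 6) − 0 = 0, and there is no ∂_3, so H_2 = 0.

H_2 = 0.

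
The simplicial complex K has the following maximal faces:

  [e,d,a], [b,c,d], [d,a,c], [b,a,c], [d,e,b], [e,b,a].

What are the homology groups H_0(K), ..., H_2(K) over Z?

Order the vertices as a < b < c < d < e. Listing each simplex with vertices in this order, K has dimension 2 with simplices:

  0-simplices (5): a, b, c, d, e
  1-simplices (9): ab, ac, ad, ae, bc, bd, be, cd, de
  2-simplices (6): abc, abe, acd, ade, bcd, bde

Hence C_0 ≅ Z^5, C_1 ≅ Z^9, C_2 ≅ Z^6.

Boundary ∂_1: C_1 → C_0 sends each edge [p,q] (with p < q) to q − p. For instance
  ∂de = e − d.
The resulting 5×9 matrix has rank 4, and its Smith normal form has invariant factors (1,1,1,1).

The boundary map ∂_2: C_2 → C_1 acts by ∂[p,q,r] = [q,r] − [p,r] + [p,q]. For instance
  ∂abc = bc − ac + ab,
  ∂bde = de − be + bd.
The resulting 9×6 matrix has rank 5, and its Smith normal form has invariant factors (1,1,1,1,1).

From H_k ≅ ker(∂_k) / im(∂_{k+1}) we obtain:

  H_0: rank C_0 − rank ∂_1 = 5 − 4 = 1, and the invariant factors of ∂_1 are all 1, so H_0 ≅ Z.
  H_1: rank ker ∂_1 − rank ∂_2 = (9 − 4) − 5 = 0, and the invariant factors of ∂_2 are all 1, so H_1 ≅ 0.
  H_2: rank ker ∂_2 − rank ∂_3 = (6 − 5) − 0 = 1, and there is no ∂_3, so H_2 ≅ Z.

As a check, the Euler characteristic is 5 − 9 + 6 = 2, which agrees with 1 − 0 + 1 = 2.

H_0 ≅ Z,  H_1 = 0,  H_2 ≅ Z.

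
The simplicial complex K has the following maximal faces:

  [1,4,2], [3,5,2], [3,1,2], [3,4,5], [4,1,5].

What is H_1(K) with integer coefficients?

K has 5 vertices, 10 edges, 5 triangles.
rank ∂_1 = 4, rank ∂_2 = 5 ⇒ b_1 = 10 − 4 − 5 = 1; all invariant factors of ∂_2 are 1 so no torsion. So H_1 = Z.

H_1 = Z.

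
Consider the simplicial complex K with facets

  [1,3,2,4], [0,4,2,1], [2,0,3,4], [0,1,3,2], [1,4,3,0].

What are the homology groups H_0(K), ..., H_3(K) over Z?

Order the vertices as 0 < 1 < 2 < 3 < 4. Listing each simplex with vertices in this order, K has dimension 3 with simplices:

  0-simplices (5): [0], [1], [2], [3], [4]
  1-simplices (10): [0,1], [0,2], [0,3], [0,4], [1,2], [1,3], [1,4], [2,3], [2,4], [3,4]
  2-simplices (10): [0,1,2], [0,1,3], [0,1,4], [0,2,3], [0,2,4], [0,3,4], [1,2,3], [1,2,4], [1,3,4], [2,3,4]
  3-simplices (5): [0,1,2,3], [0,1,2,4], [0,1,3,4], [0,2,3,4], [1,2,3,4]

Hence C_0 ≅ Z^5, C_1 ≅ Z^10, C_2 ≅ Z^10, C_3 ≅ Z^5.

Boundary ∂_1: C_1 → C_0 maps an edge to its endpoints' difference, ∂[p,q] = q − p.
As a 5×10 matrix over Z this has rank 4, with invariant factors (1,1,1,1).

Boundary ∂_2: C_2 → C_1 sends each 2-simplex [p,q,r] to [q,r] − [p,r] + [p,q]. For instance
  ∂[1,2,3] = [2,3] − [1,3] + [1,2],
  ∂[1,3,4] = [3,4] − [1,4] + [1,3].
The resulting 10×10 matrix has rank 6, and its Smith normal form has invariant factors (1,1,1,1,1,1).

The boundary map ∂_3: C_3 → C_2 sends each 3-simplex σ to the alternating sum Σ_i (−1)^i (σ with its i-th vertex removed). For instance
  ∂[0,2,3,4] = [2,3,4] − [0,3,4] + [0,2,4] − [0,2,3],
  ∂[1,2,3,4] = [2,3,4] − [1,3,4] + [1,2,4] − [1,2,3].
The resulting 10×5 matrix has rank 4, and its Smith normal form has invariant factors (1,1,1,1).

From H_k ≅ ker(∂_k) / im(∂_{k+1}) we obtain:

  H_0: rank C_0 − rank ∂_1 = 5 − 4 = 1, and the invariant factors of ∂_1 are all 1, so H_0 ≅ Z.
  H_1: rank ker ∂_1 − rank ∂_2 = (10 − 4) − 6 = 0, and the invariant factors of ∂_2 are all 1, so H_1 ≅ 0.
  H_2: rank ker ∂_2 − rank ∂_3 = (10 − 6) − 4 = 0, and the invariant factors of ∂_3 are all 1, so H_2 ≅ 0.
  H_3: rank ker ∂_3 − rank ∂_4 = (5 − 4) − 0 = 1, and there is no ∂_4, so H_3 ≅ Z.

As a check, the Euler characteristic is 5 − 10 + 10 − 5 = 0, which agrees with 1 − 0 + 0 − 1 = 0.

H_0 = Z,  H_1 = 0,  H_2 = 0,  H_3 = Z.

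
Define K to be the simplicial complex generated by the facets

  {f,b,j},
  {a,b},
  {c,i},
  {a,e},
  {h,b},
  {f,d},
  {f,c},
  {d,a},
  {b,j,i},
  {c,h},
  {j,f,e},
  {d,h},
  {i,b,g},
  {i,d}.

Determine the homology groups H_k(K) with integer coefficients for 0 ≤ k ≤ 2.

H_0 = Z,  H_1 = Z^6,  H_2 = 0.

Fix the vertex order a < b < c < d < e < f < g < h < i < j and write every simplex with vertices in increasing order. Then dim K = 2 and the simplices of K are:

  0-simplices (10): a, b, c, d, e, f, g, h, i, j
  1-simplices (19): ab, ad, ae, bf, bg, bh, bi, bj, cf, ch, ci, df, dh, di, ef, ej, fj, gi, ij
  2-simplices (4): bfj, bgi, bij, efj

Hence C_0 ≅ Z^10, C_1 ≅ Z^19, C_2 ≅ Z^4.

∂_1: C_1 → C_0 sends each edge [p,q] (with p < q) to q − p. For instance
  ∂ci = i − c.
The resulting 10×19 matrix has rank 9, and its Smith normal form has invariant factors (1,1,1,1,1,1,1,1,1).

∂_2: C_2 → C_1 maps a triangle to the signed sum of its edges. For instance
  ∂efj = fj − ej + ef,
  ∂bij = ij − bj + bi.
As a 19×4 matrix over Z this has rank 4, with invariant factors (1,1,1,1).

Reading off H_k = ker ∂_k / im ∂_{k+1}:

  H_0: rank C_0 − rank ∂_1 = 10 − 9 = 1, and the invariant factors of ∂_1 are all 1, so H_0 ≅ Z.
  H_1: rank ker ∂_1 − rank ∂_2 = (19 − 9) − 4 = 6, and the invariant factors of ∂_2 are all 1, so H_1 ≅ Z^6.
  H_2: rank ker ∂_2 − rank ∂_3 = (4 − 4) − 0 = 0, and there is no ∂_3, so H_2 ≅ 0.

As a check, the Euler characteristic is 10 − 19 + 4 = -5, which agrees with 1 − 6 + 0 = -5.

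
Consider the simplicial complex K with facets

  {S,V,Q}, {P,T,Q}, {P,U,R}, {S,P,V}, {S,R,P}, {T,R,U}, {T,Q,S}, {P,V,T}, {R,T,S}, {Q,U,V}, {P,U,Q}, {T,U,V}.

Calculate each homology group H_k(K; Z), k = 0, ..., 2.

Take the total order P < Q < R < S < T < U < V on the vertex set. Then K (dimension 2) consists of the simplices:

  0-simplices (7): P, Q, R, S, T, U, V
  1-simplices (18): PQ, PR, PS, PT, PU, PV, QS, QT, QU, QV, RS, RT, RU, ST, SV, TU, TV, UV
  2-simplices (12): PQT, PQU, PRS, PRU, PSV, PTV, QST, QSV, QUV, RST, RTU, TUV

Hence C_0 ≅ Z^7, C_1 ≅ Z^18, C_2 ≅ Z^12.

Boundary ∂_1: C_1 → C_0 is given by ∂[p,q] = [q] − [p]. For instance
  ∂TV = V − T.
The resulting 7×18 matrix has rank 6, and its Smith normal form has invariant factors (1,1,1,1,1,1).

∂_2: C_2 → C_1 maps a triangle to the signed sum of its edges. For instance
  ∂QUV = UV − QV + QU,
  ∂RST = ST − RT + RS.
The 18×12 boundary matrix has rank 12 and Smith normal form diag(1,1,1,1,1,1,1,1,1,1,1,2).

Now H_k = ker ∂_k / im ∂_{k+1}, so:

  H_0: rank C_0 − rank ∂_1 = 7 − 6 = 1, and the invariant factors of ∂_1 are all 1, so H_0 ≅ Z.
  H_1: rank ker ∂_1 − rank ∂_2 = (18 − 6) − 12 = 0, and ∂_2 has invariant factor 2 > 1, so H_1 ≅ Z/2.
  H_2: rank ker ∂_2 − rank ∂_3 = (12 − 12) − 0 = 0, and there is no ∂_3, so H_2 ≅ 0.

(K is a triangulation of the real projective plane RP^2.)

H_0 ≅ Z,  H_1 ≅ Z/2,  H_2 = 0.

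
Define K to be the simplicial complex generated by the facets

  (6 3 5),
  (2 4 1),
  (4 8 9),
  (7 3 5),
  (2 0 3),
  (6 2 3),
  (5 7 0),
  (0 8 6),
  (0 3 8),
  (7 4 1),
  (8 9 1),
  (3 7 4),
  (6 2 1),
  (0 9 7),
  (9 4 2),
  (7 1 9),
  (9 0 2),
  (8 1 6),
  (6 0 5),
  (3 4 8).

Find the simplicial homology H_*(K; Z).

H_0 ≅ Z,  H_1 ≅ Z ⊕ Z_2,  H_2 = 0.

Take the total order 0 < 1 < 2 < 3 < 4 < 5 < 6 < 7 < 8 < 9 on the vertex set. Then K (dimension 2) consists of the simplices:

  0-simplices (10): [0], [1], [2], [3], [4], [5], [6], [7], [8], [9]
  1-simplices (30): (30 of them)
  2-simplices (20): (20 of them)

Hence C_0 ≅ Z^10, C_1 ≅ Z^30, C_2 ≅ Z^20.

Boundary ∂_1: C_1 → C_0 maps an edge to its endpoints' difference, ∂[p,q] = q − p.
The resulting 10×30 matrix has rank 9, and its Smith normal form has invariant factors (1,1,1,1,1,1,1,1,1).

Boundary ∂_2: C_2 → C_1 acts by ∂[p,q,r] = [q,r] − [p,r] + [p,q]. For instance
  ∂[4,8,9] = [8,9] − [4,9] + [4,8],
  ∂[0,7,9] = [7,9] − [0,9] + [0,7].
The 30×20 boundary matrix has rank 20 and Smith normal form diag(1,1,1,1,1,1,1,1,1,1,1,1,1,1,1,1,1,1,1,2).

Computing H_k = (kernel of ∂_k) / (image of ∂_{k+1}):

  H_0: rank C_0 − rank ∂_1 = 10 − 9 = 1, and the invariant factors of ∂_1 are all 1, so H_0 = Z.
  H_1: rank ker ∂_1 − rank ∂_2 = (30 − 9) − 20 = 1, and ∂_2 has invariant factor 2 > 1, so H_1 = Z ⊕ Z_2.
  H_2: rank ker ∂_2 − rank ∂_3 = (20 − 20) − 0 = 0, and there is no ∂_3, so H_2 = 0.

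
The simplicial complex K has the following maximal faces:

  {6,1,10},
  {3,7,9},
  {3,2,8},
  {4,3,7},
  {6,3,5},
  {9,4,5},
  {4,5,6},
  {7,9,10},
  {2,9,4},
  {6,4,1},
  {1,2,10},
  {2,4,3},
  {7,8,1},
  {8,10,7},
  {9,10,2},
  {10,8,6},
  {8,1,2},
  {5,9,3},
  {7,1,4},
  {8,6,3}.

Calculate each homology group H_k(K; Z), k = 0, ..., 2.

H_0 ≅ Z,  H_1 ≅ Z ⊕ Z_2,  H_2 = 0.

Fix the vertex order 1 < 2 < 3 < 4 < 5 < 6 < 7 < 8 < 9 < 10 and write every simplex with vertices in increasing order. Then dim K = 2 and the simplices of K are:

  0-simplices (10): [1], [2], [3], [4], [5], [6], [7], [8], [9], [10]
  1-simplices (30): (30 of them)
  2-simplices (20): (20 of them)

so the chain groups are C_0 ≅ Z^10, C_1 ≅ Z^30, C_2 ≅ Z^20.

∂_1: C_1 → C_0 maps an edge to its endpoints' difference, ∂[p,q] = q − p. For instance
  ∂[2,10] = [10] − [2].
As a 10×30 matrix over Z this has rank 9, with invariant factors (1,1,1,1,1,1,1,1,1).

Boundary ∂_2: C_2 → C_1 maps a triangle to the signed sum of its edges. For instance
  ∂[3,7,9] = [7,9] − [3,9] + [3,7],
  ∂[2,3,4] = [3,4] − [2,4] + [2,3].
This gives a 30×20 integer matrix of rank 20; reducing to Smith normal form yields diagonal entries (1,1,1,1,1,1,1,1,1,1,1,1,1,1,1,1,1,1,1,2).

Reading off H_k = ker ∂_k / im ∂_{k+1}:

  H_0: rank C_0 − rank ∂_1 = 10 − 9 = 1, and the invariant factors of ∂_1 are all 1, so H_0 ≅ Z.
  H_1: rank ker ∂_1 − rank ∂_2 = (30 − 9) − 20 = 1, and ∂_2 has invariant factor 2 > 1, so H_1 ≅ Z ⊕ Z_2.
  H_2: rank ker ∂_2 − rank ∂_3 = (20 − 20) − 0 = 0, and there is no ∂_3, so H_2 ≅ 0.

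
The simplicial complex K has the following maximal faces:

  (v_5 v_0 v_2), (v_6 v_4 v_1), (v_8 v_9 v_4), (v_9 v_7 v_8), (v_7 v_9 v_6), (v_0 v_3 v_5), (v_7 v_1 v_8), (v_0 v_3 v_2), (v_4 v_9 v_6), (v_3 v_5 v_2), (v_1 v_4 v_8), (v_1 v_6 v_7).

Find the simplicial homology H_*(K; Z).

Order the vertices as v_0 < v_1 < v_2 < v_3 < v_4 < v_5 < v_6 < v_7 < v_8 < v_9. Listing each simplex with vertices in this order, K has dimension 2 with simplices:

  0-simplices (10): [v_0], [v_1], [v_2], [v_3], [v_4], [v_5], [v_6], [v_7], [v_8], [v_9]
  1-simplices (18): (18 of them)
  2-simplices (12): (12 of them)

so the chain groups are C_0 ≅ Z^10, C_1 ≅ Z^18, C_2 ≅ Z^12.

The boundary map ∂_1: C_1 → C_0 maps an edge to its endpoints' difference, ∂[p,q] = q − p.
This gives a 10×18 integer matrix of rank 8; reducing to Smith normal form yields diagonal entries (1,1,1,1,1,1,1,1).

∂_2: C_2 → C_1 sends each 2-simplex [p,q,r] to [q,r] − [p,r] + [p,q]. For instance
  ∂[v_4,v_6,v_9] = [v_6,v_9] − [v_4,v_9] + [v_4,v_6],
  ∂[v_0,v_3,v_5] = [v_3,v_5] − [v_0,v_5] + [v_0,v_3].
This gives a 18×12 integer matrix of rank 10; reducing to Smith normal form yields diagonal entries (1,1,1,1,1,1,1,1,1,1).

Reading off H_k = ker ∂_k / im ∂_{k+1}:

  H_0: rank C_0 − rank ∂_1 = 10 − 8 = 2, and the invariant factors of ∂_1 are all 1, so H_0 ≅ Z^2.
  H_1: rank ker ∂_1 − rank ∂_2 = (18 − 8) − 10 = 0, and the invariant factors of ∂_2 are all 1, so H_1 ≅ 0.
  H_2: rank ker ∂_2 − rank ∂_3 = (12 − 10) − 0 = 2, and there is no ∂_3, so H_2 ≅ Z^2.

H_0 = Z^2,  H_1 = 0,  H_2 = Z^2.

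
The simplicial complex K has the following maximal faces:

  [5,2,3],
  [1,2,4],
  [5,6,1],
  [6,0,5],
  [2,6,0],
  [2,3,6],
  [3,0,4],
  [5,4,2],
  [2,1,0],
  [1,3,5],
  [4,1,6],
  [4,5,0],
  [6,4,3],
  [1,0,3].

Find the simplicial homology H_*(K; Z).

H_0 = Z,  H_1 = Z^2,  H_2 = Z.

Fix the vertex order 0 < 1 < 2 < 3 < 4 < 5 < 6 and write every simplex with vertices in increasing order. Then dim K = 2 and the simplices of K are:

  0-simplices (7): [0], [1], [2], [3], [4], [5], [6]
  1-simplices (21): [0,1], [0,2], [0,3], [0,4], [0,5], [0,6], [1,2], [1,3], [1,4], [1,5], [1,6], [2,3], [2,4], [2,5], [2,6], [3,4], [3,5], [3,6], [4,5], [4,6], [5,6]
  2-simplices (14): [0,1,2], [0,1,3], [0,2,6], [0,3,4], [0,4,5], [0,5,6], [1,2,4], [1,3,5], [1,4,6], [1,5,6], [2,3,5], [2,3,6], [2,4,5], [3,4,6]

so the chain groups are C_0 ≅ Z^7, C_1 ≅ Z^21, C_2 ≅ Z^14.

Boundary ∂_1: C_1 → C_0 is given by ∂[p,q] = [q] − [p]. For instance
  ∂[2,5] = [5] − [2].
The 7×21 boundary matrix has rank 6 and Smith normal form diag(1,1,1,1,1,1).

∂_2: C_2 → C_1 maps a triangle to the signed sum of its edges. For instance
  ∂[1,3,5] = [3,5] − [1,5] + [1,3],
  ∂[1,4,6] = [4,6] − [1,6] + [1,4].
The resulting 21×14 matrix has rank 13, and its Smith normal form has invariant factors (1,1,1,1,1,1,1,1,1,1,1,1,1).

Reading off H_k = ker ∂_k / im ∂_{k+1}:

  H_0: rank C_0 − rank ∂_1 = 7 − 6 = 1, and the invariant factors of ∂_1 are all 1, so H_0 ≅ Z.
  H_1: rank ker ∂_1 − rank ∂_2 = (21 − 6) − 13 = 2, and the invariant factors of ∂_2 are all 1, so H_1 ≅ Z^2.
  H_2: rank ker ∂_2 − rank ∂_3 = (14 − 13) − 0 = 1, and there is no ∂_3, so H_2 ≅ Z.

As a check, the Euler characteristic is 7 − 21 + 14 = 0, which agrees with 1 − 2 + 1 = 0.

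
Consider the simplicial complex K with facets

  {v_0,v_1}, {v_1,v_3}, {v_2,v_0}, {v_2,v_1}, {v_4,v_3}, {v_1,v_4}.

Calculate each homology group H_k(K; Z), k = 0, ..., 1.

Fix the vertex order v_0 < v_1 < v_2 < v_3 < v_4 and write every simplex with vertices in increasing order. Then dim K = 1 and the simplices of K are:

  0-simplices (5): [v_0], [v_1], [v_2], [v_3], [v_4]
  1-simplices (6): [v_0,v_1], [v_0,v_2], [v_1,v_2], [v_1,v_3], [v_1,v_4], [v_3,v_4]

Hence C_0 ≅ Z^5, C_1 ≅ Z^6.

The boundary map ∂_1: C_1 → C_0 is given by ∂[p,q] = [q] − [p]. For instance
  ∂[v_1,v_4] = [v_4] − [v_1].
The resulting 5×6 matrix has rank 4, and its Smith normal form has invariant factors (1,1,1,1).

From H_k ≅ ker(∂_k) / im(∂_{k+1}) we obtain:

  H_0: rank C_0 − rank ∂_1 = 5 − 4 = 1, and the invariant factors of ∂_1 are all 1, so H_0 = Z.
  H_1: rank ker ∂_1 − rank ∂_2 = (6 − 4) − 0 = 2, and there is no ∂_2, so H_1 = Z^2.

As a check, the Euler characteristic is 5 − 6 = -1, which agrees with 1 − 2 = -1.

H_0 = Z,  H_1 = Z^2.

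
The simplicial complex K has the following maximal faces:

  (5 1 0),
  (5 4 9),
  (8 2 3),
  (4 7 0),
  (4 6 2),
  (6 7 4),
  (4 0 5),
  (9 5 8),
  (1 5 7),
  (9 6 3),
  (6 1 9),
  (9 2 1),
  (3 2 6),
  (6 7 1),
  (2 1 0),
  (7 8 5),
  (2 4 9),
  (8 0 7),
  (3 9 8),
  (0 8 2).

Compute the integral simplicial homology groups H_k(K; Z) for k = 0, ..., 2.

H_0 = Z,  H_1 = Z ⊕ Z/2,  H_2 = 0.

Order the vertices as 0 < 1 < 2 < 3 < 4 < 5 < 6 < 7 < 8 < 9. Listing each simplex with vertices in this order, K has dimension 2 with simplices:

  0-simplices (10): [0], [1], [2], [3], [4], [5], [6], [7], [8], [9]
  1-simplices (30): (30 of them)
  2-simplices (20): (20 of them)

so the chain groups are C_0 ≅ Z^10, C_1 ≅ Z^30, C_2 ≅ Z^20.

The boundary map ∂_1: C_1 → C_0 sends each edge [p,q] (with p < q) to q − p. For instance
  ∂[0,5] = [5] − [0].
The resulting 10×30 matrix has rank 9, and its Smith normal form has invariant factors (1,1,1,1,1,1,1,1,1).

Boundary ∂_2: C_2 → C_1 sends each 2-simplex [p,q,r] to [q,r] − [p,r] + [p,q]. For instance
  ∂[0,4,5] = [4,5] − [0,5] + [0,4],
  ∂[1,2,9] = [2,9] − [1,9] + [1,2].
The 30×20 boundary matrix has rank 20 and Smith normal form diag(1,1,1,1,1,1,1,1,1,1,1,1,1,1,1,1,1,1,1,2).

From H_k ≅ ker(∂_k) / im(∂_{k+1}) we obtain:

  H_0: rank C_0 − rank ∂_1 = 10 − 9 = 1, and the invariant factors of ∂_1 are all 1, so H_0 ≅ Z.
  H_1: rank ker ∂_1 − rank ∂_2 = (30 − 9) − 20 = 1, and ∂_2 has invariant factor 2 > 1, so H_1 ≅ Z ⊕ Z/2.
  H_2: rank ker ∂_2 − rank ∂_3 = (20 − 20) − 0 = 0, and there is no ∂_3, so H_2 ≅ 0.

As a check, the Euler characteristic is 10 − 30 + 20 = 0, which agrees with 1 − 1 + 0 = 0.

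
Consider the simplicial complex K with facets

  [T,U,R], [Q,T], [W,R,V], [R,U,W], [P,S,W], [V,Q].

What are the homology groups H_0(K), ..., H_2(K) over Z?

Order the vertices as P < Q < R < S < T < U < V < W. Listing each simplex with vertices in this order, K has dimension 2 with simplices:

  0-simplices (8): P, Q, R, S, T, U, V, W
  1-simplices (12): PS, PW, QT, QV, RT, RU, RV, RW, SW, TU, UW, VW
  2-simplices (4): PSW, RTU, RUW, RVW

so the chain groups are C_0 ≅ Z^8, C_1 ≅ Z^12, C_2 ≅ Z^4.

The boundary map ∂_1: C_1 → C_0 is given by ∂[p,q] = [q] − [p]. For instance
  ∂QV = V − Q.
The 8×12 boundary matrix has rank 7 and Smith normal form diag(1,1,1,1,1,1,1).

Boundary ∂_2: C_2 → C_1 maps a triangle to the signed sum of its edges. For instance
  ∂RVW = VW − RW + RV,
  ∂PSW = SW − PW + PS.
As a 12×4 matrix over Z this has rank 4, with invariant factors (1,1,1,1).

Reading off H_k = ker ∂_k / im ∂_{k+1}:

  H_0: rank C_0 − rank ∂_1 = 8 − 7 = 1, and the invariant factors of ∂_1 are all 1, so H_0 ≅ Z.
  H_1: rank ker ∂_1 − rank ∂_2 = (12 − 7) − 4 = 1, and the invariant factors of ∂_2 are all 1, so H_1 ≅ Z.
  H_2: rank ker ∂_2 − rank ∂_3 = (4 − 4) − 0 = 0, and there is no ∂_3, so H_2 ≅ 0.

As a check, the Euler characteristic is 8 − 12 + 4 = 0, which agrees with 1 − 1 + 0 = 0.

H_0 = Z,  H_1 = Z,  H_2 = 0.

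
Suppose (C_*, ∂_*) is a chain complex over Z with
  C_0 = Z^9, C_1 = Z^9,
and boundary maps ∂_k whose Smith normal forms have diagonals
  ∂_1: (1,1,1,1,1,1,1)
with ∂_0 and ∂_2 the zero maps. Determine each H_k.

H_0: b_0 = 9 − 0 − 7 = 2; torsion from ∂_1 factors > 1: none. So H_0 ≅ Z^2.
H_1: b_1 = 9 − 7 − 0 = 2; torsion from ∂_2 factors > 1: none. So H_1 ≅ Z^2.

H_0 ≅ Z^2,  H_1 ≅ Z^2.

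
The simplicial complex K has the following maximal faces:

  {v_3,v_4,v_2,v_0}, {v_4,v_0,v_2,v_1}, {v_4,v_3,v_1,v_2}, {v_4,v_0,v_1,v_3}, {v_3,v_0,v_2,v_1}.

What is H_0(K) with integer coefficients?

H_0 ≅ Z.

Order the vertices as v_0 < v_1 < v_2 < v_3 < v_4. Listing each simplex with vertices in this order, K has dimension 3 with simplices:

  0-simplices (5): [v_0], [v_1], [v_2], [v_3], [v_4]
  1-simplices (10): [v_0,v_1], [v_0,v_2], [v_0,v_3], [v_0,v_4], [v_1,v_2], [v_1,v_3], [v_1,v_4], [v_2,v_3], [v_2,v_4], [v_3,v_4]
  2-simplices (10): [v_0,v_1,v_2], [v_0,v_1,v_3], [v_0,v_1,v_4], [v_0,v_2,v_3], [v_0,v_2,v_4], [v_0,v_3,v_4], [v_1,v_2,v_3], [v_1,v_2,v_4], [v_1,v_3,v_4], [v_2,v_3,v_4]
  3-simplices (5): [v_0,v_1,v_2,v_3], [v_0,v_1,v_2,v_4], [v_0,v_1,v_3,v_4], [v_0,v_2,v_3,v_4], [v_1,v_2,v_3,v_4]

Hence C_0 ≅ Z^5, C_1 ≅ Z^10, C_2 ≅ Z^10, C_3 ≅ Z^5.

∂_1: C_1 → C_0 is given by ∂[p,q] = [q] − [p].
This gives a 5×10 integer matrix of rank 4; reducing to Smith normal form yields diagonal entries (1,1,1,1).

Boundary ∂_2: C_2 → C_1 sends each 2-simplex [p,q,r] to [q,r] − [p,r] + [p,q]. For instance
  ∂[v_0,v_1,v_4] = [v_1,v_4] − [v_0,v_4] + [v_0,v_1],
  ∂[v_1,v_3,v_4] = [v_3,v_4] − [v_1,v_4] + [v_1,v_3].
This gives a 10×10 integer matrix of rank 6; reducing to Smith normal form yields diagonal entries (1,1,1,1,1,1).

∂_3: C_3 → C_2 sends each 3-simplex σ to the alternating sum Σ_i (−1)^i (σ with its i-th vertex removed). For instance
  ∂[v_1,v_2,v_3,v_4] = [v_2,v_3,v_4] − [v_1,v_3,v_4] + [v_1,v_2,v_4] − [v_1,v_2,v_3],
  ∂[v_0,v_1,v_2,v_4] = [v_1,v_2,v_4] − [v_0,v_2,v_4] + [v_0,v_1,v_4] − [v_0,v_1,v_2].
This gives a 10×5 integer matrix of rank 4; reducing to Smith normal form yields diagonal entries (1,1,1,1).

Now H_k = ker ∂_k / im ∂_{k+1}, so:

  H_0: rank C_0 − rank ∂_1 = 5 − 4 = 1, and the invariant factors of ∂_1 are all 1, so H_0 = Z.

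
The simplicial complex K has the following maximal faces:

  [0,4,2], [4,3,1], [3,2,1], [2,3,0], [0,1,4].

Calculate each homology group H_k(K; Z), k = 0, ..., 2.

We work with the vertex ordering 0 < 1 < 2 < 3 < 4. The simplices of K, each written with vertices in increasing order, are:

  0-simplices (5): [0], [1], [2], [3], [4]
  1-simplices (10): [0,1], [0,2], [0,3], [0,4], [1,2], [1,3], [1,4], [2,3], [2,4], [3,4]
  2-simplices (5): [0,1,4], [0,2,3], [0,2,4], [1,2,3], [1,3,4]

Hence C_0 ≅ Z^5, C_1 ≅ Z^10, C_2 ≅ Z^5.

∂_1: C_1 → C_0 sends each edge [p,q] (with p < q) to q − p.
The 5×10 boundary matrix has rank 4 and Smith normal form diag(1,1,1,1).

∂_2: C_2 → C_1 sends each 2-simplex [p,q,r] to [q,r] − [p,r] + [p,q]. For instance
  ∂[1,3,4] = [3,4] − [1,4] + [1,3],
  ∂[0,1,4] = [1,4] − [0,4] + [0,1].
The 10×5 boundary matrix has rank 5 and Smith normal form diag(1,1,1,1,1).

Computing H_k = (kernel of ∂_k) / (image of ∂_{k+1}):

  H_0: rank C_0 − rank ∂_1 = 5 − 4 = 1, and the invariant factors of ∂_1 are all 1, so H_0 = Z.
  H_1: rank ker ∂_1 − rank ∂_2 = (10 − 4) − 5 = 1, and the invariant factors of ∂_2 are all 1, so H_1 = Z.
  H_2: rank ker ∂_2 − rank ∂_3 = (5 − 5) − 0 = 0, and there is no ∂_3, so H_2 = 0.

As a check, the Euler characteristic is 5 − 10 + 5 = 0, which agrees with 1 − 1 + 0 = 0.

H_0 ≅ Z,  H_1 ≅ Z,  H_2 = 0.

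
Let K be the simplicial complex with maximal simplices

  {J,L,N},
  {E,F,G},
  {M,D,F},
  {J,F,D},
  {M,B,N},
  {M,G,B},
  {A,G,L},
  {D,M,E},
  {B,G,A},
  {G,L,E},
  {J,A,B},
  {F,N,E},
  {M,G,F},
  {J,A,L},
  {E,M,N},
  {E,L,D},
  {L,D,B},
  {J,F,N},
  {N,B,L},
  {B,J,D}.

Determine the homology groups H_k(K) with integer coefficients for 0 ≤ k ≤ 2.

K has 10 vertices, 30 edges, 20 triangles.
rank ∂_0 = 0, rank ∂_1 = 9 ⇒ b_0 = 10 − 0 − 9 = 1; all invariant factors of ∂_1 are 1 so no torsion. So H_0 ≅ Z.
rank ∂_1 = 9, rank ∂_2 = 20 ⇒ b_1 = 30 − 9 − 20 = 1; ∂_2 has invariant factor(s) [2] giving torsion. So H_1 ≅ Z ⊕ Z_2.
rank ∂_2 = 20, rank ∂_3 = 0 ⇒ b_2 = 20 − 20 − 0 = 0. So H_2 ≅ 0.

H_0 ≅ Z,  H_1 ≅ Z ⊕ Z_2,  H_2 = 0.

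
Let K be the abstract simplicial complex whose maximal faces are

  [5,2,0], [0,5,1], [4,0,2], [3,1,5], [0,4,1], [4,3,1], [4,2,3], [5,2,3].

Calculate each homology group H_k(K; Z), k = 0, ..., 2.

H_0 ≅ Z,  H_1 = 0,  H_2 ≅ Z.

Fix the vertex order 0 < 1 < 2 < 3 < 4 < 5 and write every simplex with vertices in increasing order. Then dim K = 2 and the simplices of K are:

  0-simplices (6): [0], [1], [2], [3], [4], [5]
  1-simplices (12): [0,1], [0,2], [0,4], [0,5], [1,3], [1,4], [1,5], [2,3], [2,4], [2,5], [3,4], [3,5]
  2-simplices (8): [0,1,4], [0,1,5], [0,2,4], [0,2,5], [1,3,4], [1,3,5], [2,3,4], [2,3,5]

so the chain groups are C_0 ≅ Z^6, C_1 ≅ Z^12, C_2 ≅ Z^8.

Boundary ∂_1: C_1 → C_0 is given by ∂[p,q] = [q] − [p]. For instance
  ∂[1,5] = [5] − [1].
This gives a 6×12 integer matrix of rank 5; reducing to Smith normal form yields diagonal entries (1,1,1,1,1).

∂_2: C_2 → C_1 sends each 2-simplex [p,q,r] to [q,r] − [p,r] + [p,q]. For instance
  ∂[0,2,5] = [2,5] − [0,5] + [0,2],
  ∂[0,2,4] = [2,4] − [0,4] + [0,2].
The resulting 12×8 matrix has rank 7, and its Smith normal form has invariant factors (1,1,1,1,1,1,1).

Computing H_k = (kernel of ∂_k) / (image of ∂_{k+1}):

  H_0: rank C_0 − rank ∂_1 = 6 − 5 = 1, and the invariant factors of ∂_1 are all 1, so H_0 ≅ Z.
  H_1: rank ker ∂_1 − rank ∂_2 = (12 − 5) − 7 = 0, and the invariant factors of ∂_2 are all 1, so H_1 ≅ 0.
  H_2: rank ker ∂_2 − rank ∂_3 = (8 − 7) − 0 = 1, and there is no ∂_3, so H_2 ≅ Z.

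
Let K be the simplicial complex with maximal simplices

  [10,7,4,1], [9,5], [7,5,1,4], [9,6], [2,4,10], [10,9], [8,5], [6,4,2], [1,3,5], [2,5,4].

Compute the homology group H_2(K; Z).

Order the vertices as 1 < 2 < 3 < 4 < 5 < 6 < 7 < 8 < 9 < 10. Listing each simplex with vertices in this order, K has dimension 3 with simplices:

  0-simplices (10): [1], [2], [3], [4], [5], [6], [7], [8], [9], [10]
  1-simplices (20): [1,3], [1,4], [1,5], [1,7], [1,10], [2,4], [2,5], [2,6], [2,10], [3,5], [4,5], [4,6], [4,7], [4,10], [5,7], [5,8], [5,9], [6,9], [7,10], [9,10]
  2-simplices (11): [1,3,5], [1,4,5], [1,4,7], [1,4,10], [1,5,7], [1,7,10], [2,4,5], [2,4,6], [2,4,10], [4,5,7], [4,7,10]
  3-simplices (2): [1,4,5,7], [1,4,7,10]

giving chain groups C_0 ≅ Z^10, C_1 ≅ Z^20, C_2 ≅ Z^11, C_3 ≅ Z^2.

The boundary map ∂_1: C_1 → C_0 maps an edge to its endpoints' difference, ∂[p,q] = q − p. For instance
  ∂[5,8] = [8] − [5].
This gives a 10×20 integer matrix of rank 9; reducing to Smith normal form yields diagonal entries (1,1,1,1,1,1,1,1,1).

∂_2: C_2 → C_1 maps a triangle to the signed sum of its edges. For instance
  ∂[1,4,7] = [4,7] − [1,7] + [1,4],
  ∂[4,7,10] = [7,10] − [4,10] + [4,7].
This gives a 20×11 integer matrix of rank 9; reducing to Smith normal form yields diagonal entries (1,1,1,1,1,1,1,1,1).

The boundary map ∂_3: C_3 → C_2 sends each 3-simplex σ to the alternating sum Σ_i (−1)^i (σ with its i-th vertex removed). For instance
  ∂[1,4,7,10] = [4,7,10] − [1,7,10] + [1,4,10] − [1,4,7],
  ∂[1,4,5,7] = [4,5,7] − [1,5,7] + [1,4,7] − [1,4,5].
As a 11×2 matrix over Z this has rank 2, with invariant factors (1,1).

Computing H_k = (kernel of ∂_k) / (image of ∂_{k+1}):

  H_2: rank ker ∂_2 − rank ∂_3 = (11 − 9) − 2 = 0, and the invariant factors of ∂_3 are all 1, so H_2 = 0.

H_2 ≅ 0.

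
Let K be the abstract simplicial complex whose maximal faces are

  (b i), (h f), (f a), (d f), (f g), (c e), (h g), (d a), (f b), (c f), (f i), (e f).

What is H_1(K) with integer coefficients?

We work with the vertex ordering a < b < c < d < e < f < g < h < i. The simplices of K, each written with vertices in increasing order, are:

  0-simplices (9): a, b, c, d, e, f, g, h, i
  1-simplices (12): ad, af, bf, bi, ce, cf, df, ef, fg, fh, fi, gh

so the chain groups are C_0 ≅ Z^9, C_1 ≅ Z^12.

Boundary ∂_1: C_1 → C_0 is given by ∂[p,q] = [q] − [p]. For instance
  ∂ce = e − c.
As a 9×12 matrix over Z this has rank 8, with invariant factors (1,1,1,1,1,1,1,1).

Now H_k = ker ∂_k / im ∂_{k+1}, so:

  H_1: rank ker ∂_1 − rank ∂_2 = (12 − 8) − 0 = 4, and there is no ∂_2, so H_1 ≅ Z^4.

H_1 = Z^4.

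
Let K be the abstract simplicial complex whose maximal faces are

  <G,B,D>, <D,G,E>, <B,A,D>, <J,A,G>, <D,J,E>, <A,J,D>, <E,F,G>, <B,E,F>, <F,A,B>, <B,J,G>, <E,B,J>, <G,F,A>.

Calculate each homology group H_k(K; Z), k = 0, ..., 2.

H_0 ≅ Z,  H_1 ≅ Z/2Z,  H_2 = 0.

Order the vertices as A < B < D < E < F < G < J. Listing each simplex with vertices in this order, K has dimension 2 with simplices:

  0-simplices (7): A, B, D, E, F, G, J
  1-simplices (18): AB, AD, AF, AG, AJ, BD, BE, BF, BG, BJ, DE, DG, DJ, EF, EG, EJ, FG, GJ
  2-simplices (12): ABD, ABF, ADJ, AFG, AGJ, BDG, BEF, BEJ, BGJ, DEG, DEJ, EFG

giving chain groups C_0 ≅ Z^7, C_1 ≅ Z^18, C_2 ≅ Z^12.

The boundary map ∂_1: C_1 → C_0 maps an edge to its endpoints' difference, ∂[p,q] = q − p. For instance
  ∂AJ = J − A.
The resulting 7×18 matrix has rank 6, and its Smith normal form has invariant factors (1,1,1,1,1,1).

∂_2: C_2 → C_1 acts by ∂[p,q,r] = [q,r] − [p,r] + [p,q]. For instance
  ∂DEJ = EJ − DJ + DE,
  ∂ADJ = DJ − AJ + AD.
The resulting 18×12 matrix has rank 12, and its Smith normal form has invariant factors (1,1,1,1,1,1,1,1,1,1,1,2).

From H_k ≅ ker(∂_k) / im(∂_{k+1}) we obtain:

  H_0: rank C_0 − rank ∂_1 = 7 − 6 = 1, and the invariant factors of ∂_1 are all 1, so H_0 ≅ Z.
  H_1: rank ker ∂_1 − rank ∂_2 = (18 − 6) − 12 = 0, and ∂_2 has invariant factor 2 > 1, so H_1 ≅ Z/2Z.
  H_2: rank ker ∂_2 − rank ∂_3 = (12 − 12) − 0 = 0, and there is no ∂_3, so H_2 ≅ 0.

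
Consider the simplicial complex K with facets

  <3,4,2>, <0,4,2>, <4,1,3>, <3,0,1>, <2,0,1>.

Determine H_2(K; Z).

K has 5 vertices, 10 edges, 5 triangles.
rank ∂_2 = 5, rank ∂_3 = 0 ⇒ b_2 = 5 − 5 − 0 = 0. So H_2 = 0.

H_2 = 0.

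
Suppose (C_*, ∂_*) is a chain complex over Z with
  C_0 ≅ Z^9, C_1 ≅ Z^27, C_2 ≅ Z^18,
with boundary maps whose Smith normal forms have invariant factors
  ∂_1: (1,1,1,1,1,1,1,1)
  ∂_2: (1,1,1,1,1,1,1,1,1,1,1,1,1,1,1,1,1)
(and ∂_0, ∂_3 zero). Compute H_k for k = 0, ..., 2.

H_0 = Z,  H_1 = Z^2,  H_2 = Z.

H_0: b_0 = 9 − 0 − 8 = 1; torsion from ∂_1 factors > 1: none. So H_0 = Z.
H_1: b_1 = 27 − 8 − 17 = 2; torsion from ∂_2 factors > 1: none. So H_1 = Z^2.
H_2: b_2 = 18 − 17 − 0 = 1; torsion from ∂_3 factors > 1: none. So H_2 = Z.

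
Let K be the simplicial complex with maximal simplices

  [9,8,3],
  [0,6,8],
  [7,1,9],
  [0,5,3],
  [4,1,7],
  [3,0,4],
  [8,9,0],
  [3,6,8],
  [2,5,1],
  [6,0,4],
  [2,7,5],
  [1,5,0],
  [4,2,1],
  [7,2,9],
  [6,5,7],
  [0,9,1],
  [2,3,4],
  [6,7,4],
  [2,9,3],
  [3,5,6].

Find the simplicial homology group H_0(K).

Order the vertices as 0 < 1 < 2 < 3 < 4 < 5 < 6 < 7 < 8 < 9. Listing each simplex with vertices in this order, K has dimension 2 with simplices:

  0-simplices (10): [0], [1], [2], [3], [4], [5], [6], [7], [8], [9]
  1-simplices (30): (30 of them)
  2-simplices (20): (20 of them)

so the chain groups are C_0 ≅ Z^10, C_1 ≅ Z^30, C_2 ≅ Z^20.

The boundary map ∂_1: C_1 → C_0 sends each edge [p,q] (with p < q) to q − p.
The resulting 10×30 matrix has rank 9, and its Smith normal form has invariant factors (1,1,1,1,1,1,1,1,1).

Boundary ∂_2: C_2 → C_1 sends each 2-simplex [p,q,r] to [q,r] − [p,r] + [p,q]. For instance
  ∂[1,2,4] = [2,4] − [1,4] + [1,2],
  ∂[2,7,9] = [7,9] − [2,9] + [2,7].
The resulting 30×20 matrix has rank 20, and its Smith normal form has invariant factors (1,1,1,1,1,1,1,1,1,1,1,1,1,1,1,1,1,1,1,2).

Computing H_k = (kernel of ∂_k) / (image of ∂_{k+1}):

  H_0: rank C_0 − rank ∂_1 = 10 − 9 = 1, and the invariant factors of ∂_1 are all 1, so H_0 ≅ Z.

(K is a triangulation of the Klein bottle.)

H_0 = Z.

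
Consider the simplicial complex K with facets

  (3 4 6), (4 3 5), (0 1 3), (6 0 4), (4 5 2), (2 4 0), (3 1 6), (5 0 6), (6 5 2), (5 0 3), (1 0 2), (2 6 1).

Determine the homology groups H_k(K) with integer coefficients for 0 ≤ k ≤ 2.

H_0 = Z,  H_1 = Z/2,  H_2 = 0.

K has 7 vertices, 18 edges, 12 triangles.
rank ∂_0 = 0, rank ∂_1 = 6 ⇒ b_0 = 7 − 0 − 6 = 1; all invariant factors of ∂_1 are 1 so no torsion. So H_0 ≅ Z.
rank ∂_1 = 6, rank ∂_2 = 12 ⇒ b_1 = 18 − 6 − 12 = 0; ∂_2 has invariant factor(s) [2] giving torsion. So H_1 ≅ Z/2.
rank ∂_2 = 12, rank ∂_3 = 0 ⇒ b_2 = 12 − 12 − 0 = 0. So H_2 ≅ 0.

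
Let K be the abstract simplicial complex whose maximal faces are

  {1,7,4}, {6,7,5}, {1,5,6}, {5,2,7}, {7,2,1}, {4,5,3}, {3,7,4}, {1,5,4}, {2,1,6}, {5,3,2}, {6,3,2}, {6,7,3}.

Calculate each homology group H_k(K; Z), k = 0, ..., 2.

H_0 ≅ Z,  H_1 ≅ Z/2Z,  H_2 = 0.

We work with the vertex ordering 1 < 2 < 3 < 4 < 5 < 6 < 7. The simplices of K, each written with vertices in increasing order, are:

  0-simplices (7): [1], [2], [3], [4], [5], [6], [7]
  1-simplices (18): [1,2], [1,4], [1,5], [1,6], [1,7], [2,3], [2,5], [2,6], [2,7], [3,4], [3,5], [3,6], [3,7], [4,5], [4,7], [5,6], [5,7], [6,7]
  2-simplices (12): [1,2,6], [1,2,7], [1,4,5], [1,4,7], [1,5,6], [2,3,5], [2,3,6], [2,5,7], [3,4,5], [3,4,7], [3,6,7], [5,6,7]

so the chain groups are C_0 ≅ Z^7, C_1 ≅ Z^18, C_2 ≅ Z^12.

∂_1: C_1 → C_0 is given by ∂[p,q] = [q] − [p]. For instance
  ∂[2,5] = [5] − [2].
This gives a 7×18 integer matrix of rank 6; reducing to Smith normal form yields diagonal entries (1,1,1,1,1,1).

∂_2: C_2 → C_1 acts by ∂[p,q,r] = [q,r] − [p,r] + [p,q]. For instance
  ∂[3,6,7] = [6,7] − [3,7] + [3,6],
  ∂[1,4,5] = [4,5] − [1,5] + [1,4].
This gives a 18×12 integer matrix of rank 12; reducing to Smith normal form yields diagonal entries (1,1,1,1,1,1,1,1,1,1,1,2).

Reading off H_k = ker ∂_k / im ∂_{k+1}:

  H_0: rank C_0 − rank ∂_1 = 7 − 6 = 1, and the invariant factors of ∂_1 are all 1, so H_0 = Z.
  H_1: rank ker ∂_1 − rank ∂_2 = (18 − 6) − 12 = 0, and ∂_2 has invariant factor 2 > 1, so H_1 = Z/2Z.
  H_2: rank ker ∂_2 − rank ∂_3 = (12 − 12) − 0 = 0, and there is no ∂_3, so H_2 = 0.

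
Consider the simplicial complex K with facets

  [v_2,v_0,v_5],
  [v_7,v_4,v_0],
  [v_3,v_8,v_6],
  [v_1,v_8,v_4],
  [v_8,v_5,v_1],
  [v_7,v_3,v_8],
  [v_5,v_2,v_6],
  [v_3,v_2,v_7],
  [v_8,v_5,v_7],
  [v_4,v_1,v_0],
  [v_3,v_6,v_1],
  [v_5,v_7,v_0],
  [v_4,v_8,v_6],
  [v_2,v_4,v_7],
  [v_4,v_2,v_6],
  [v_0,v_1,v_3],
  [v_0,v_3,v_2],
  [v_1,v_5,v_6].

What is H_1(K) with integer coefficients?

We work with the vertex ordering v_0 < v_1 < v_2 < v_3 < v_4 < v_5 < v_6 < v_7 < v_8. The simplices of K, each written with vertices in increasing order, are:

  0-simplices (9): [v_0], [v_1], [v_2], [v_3], [v_4], [v_5], [v_6], [v_7], [v_8]
  1-simplices (27): (27 of them)
  2-simplices (18): (18 of them)

Hence C_0 ≅ Z^9, C_1 ≅ Z^27, C_2 ≅ Z^18.

Boundary ∂_1: C_1 → C_0 sends each edge [p,q] (with p < q) to q − p. For instance
  ∂[v_5,v_6] = [v_6] − [v_5].
This gives a 9×27 integer matrix of rank 8; reducing to Smith normal form yields diagonal entries (1,1,1,1,1,1,1,1).

The boundary map ∂_2: C_2 → C_1 sends each 2-simplex [p,q,r] to [q,r] − [p,r] + [p,q]. For instance
  ∂[v_5,v_7,v_8] = [v_7,v_8] − [v_5,v_8] + [v_5,v_7],
  ∂[v_1,v_4,v_8] = [v_4,v_8] − [v_1,v_8] + [v_1,v_4].
As a 27×18 matrix over Z this has rank 18, with invariant factors (1,1,1,1,1,1,1,1,1,1,1,1,1,1,1,1,1,2).

From H_k ≅ ker(∂_k) / im(∂_{k+1}) we obtain:

  H_1: rank ker ∂_1 − rank ∂_2 = (27 − 8) − 18 = 1, and ∂_2 has invariant factor 2 > 1, so H_1 = Z ⊕ Z_2.

H_1 = Z ⊕ Z_2.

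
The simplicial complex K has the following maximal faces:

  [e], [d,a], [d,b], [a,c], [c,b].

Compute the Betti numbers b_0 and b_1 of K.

Order the vertices as a < b < c < d < e. Listing each simplex with vertices in this order, K has dimension 1 with simplices:

  0-simplices (5): a, b, c, d, e
  1-simplices (4): ac, ad, bc, bd

giving chain groups C_0 ≅ Z^5, C_1 ≅ Z^4.

Boundary ∂_1: C_1 → C_0 sends each edge [p,q] (with p < q) to q − p. For instance
  ∂ad = d − a.
As a 5×4 matrix over Z this has rank 3, with invariant factors (1,1,1).

From H_k ≅ ker(∂_k) / im(∂_{k+1}) we obtain:

  H_0: rank C_0 − rank ∂_1 = 5 − 3 = 2, and the invariant factors of ∂_1 are all 1, so H_0 = Z^2.
  H_1: rank ker ∂_1 − rank ∂_2 = (4 − 3) − 0 = 1, and there is no ∂_2, so H_1 = Z.

As a check, the Euler characteristic is 5 − 4 = 1, which agrees with 2 − 1 = 1.

Hence the Betti numbers are b_0 = 2, b_1 = 1.

b_0 = 2, b_1 = 1.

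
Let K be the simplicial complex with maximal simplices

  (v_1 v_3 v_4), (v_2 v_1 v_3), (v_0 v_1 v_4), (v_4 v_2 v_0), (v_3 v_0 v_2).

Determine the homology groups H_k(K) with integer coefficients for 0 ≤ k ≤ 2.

H_0 = Z,  H_1 = Z,  H_2 = 0.

Fix the vertex order v_0 < v_1 < v_2 < v_3 < v_4 and write every simplex with vertices in increasing order. Then dim K = 2 and the simplices of K are:

  0-simplices (5): [v_0], [v_1], [v_2], [v_3], [v_4]
  1-simplices (10): [v_0,v_1], [v_0,v_2], [v_0,v_3], [v_0,v_4], [v_1,v_2], [v_1,v_3], [v_1,v_4], [v_2,v_3], [v_2,v_4], [v_3,v_4]
  2-simplices (5): [v_0,v_1,v_4], [v_0,v_2,v_3], [v_0,v_2,v_4], [v_1,v_2,v_3], [v_1,v_3,v_4]

giving chain groups C_0 ≅ Z^5, C_1 ≅ Z^10, C_2 ≅ Z^5.

Boundary ∂_1: C_1 → C_0 is given by ∂[p,q] = [q] − [p]. For instance
  ∂[v_0,v_2] = [v_2] − [v_0].
The resulting 5×10 matrix has rank 4, and its Smith normal form has invariant factors (1,1,1,1).

The boundary map ∂_2: C_2 → C_1 maps a triangle to the signed sum of its edges. For instance
  ∂[v_0,v_1,v_4] = [v_1,v_4] − [v_0,v_4] + [v_0,v_1],
  ∂[v_1,v_3,v_4] = [v_3,v_4] − [v_1,v_4] + [v_1,v_3].
The 10×5 boundary matrix has rank 5 and Smith normal form diag(1,1,1,1,1).

Now H_k = ker ∂_k / im ∂_{k+1}, so:

  H_0: rank C_0 − rank ∂_1 = 5 − 4 = 1, and the invariant factors of ∂_1 are all 1, so H_0 ≅ Z.
  H_1: rank ker ∂_1 − rank ∂_2 = (10 − 4) − 5 = 1, and the invariant factors of ∂_2 are all 1, so H_1 ≅ Z.
  H_2: rank ker ∂_2 − rank ∂_3 = (5 − 5) − 0 = 0, and there is no ∂_3, so H_2 ≅ 0.

As a check, the Euler characteristic is 5 − 10 + 5 = 0, which agrees with 1 − 1 + 0 = 0.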